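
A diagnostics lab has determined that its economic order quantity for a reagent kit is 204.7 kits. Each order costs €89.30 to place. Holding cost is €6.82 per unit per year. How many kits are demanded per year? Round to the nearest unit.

The basic EOQ model gives Q* = √(2DS/H); rearrange for the unknown.
From Q* = √(2DS/H): D = Q*²H / (2S) = 204.7² × 6.82 / (2 × 89.3) = 1600.069.

D ≈ 1,600 kits per year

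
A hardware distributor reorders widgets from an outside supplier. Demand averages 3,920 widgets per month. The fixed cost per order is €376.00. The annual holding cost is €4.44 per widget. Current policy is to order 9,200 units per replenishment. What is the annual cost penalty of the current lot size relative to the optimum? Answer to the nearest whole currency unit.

Annual demand D = 3,920 × 12 = 47,040.
EOQ = √(2DS/H) = √(2 × 47,040 × 376 / 4.44) ≈ 2822.61.
Cost at Q* = (D/Q*)S + (Q*/2)H = √(2DSH) ≈ €12,532.39.
Cost at Q = 9,200: (47,040/9,200)×376 + (9,200/2)×4.44 = €1,922.50 + €20,424.00 = €22,346.50.
Excess = €22,346.50 − €12,532.39 = €9,814.11.

Extra cost ≈ €9,814 per year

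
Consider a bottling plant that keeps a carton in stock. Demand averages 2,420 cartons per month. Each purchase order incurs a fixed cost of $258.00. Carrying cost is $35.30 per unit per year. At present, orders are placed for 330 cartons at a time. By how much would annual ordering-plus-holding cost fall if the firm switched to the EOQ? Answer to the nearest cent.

Annual demand D = 2,420 × 12 = 29,040.
EOQ = √(2DS/H) = √(2 × 29,040 × 258 / 35.3) ≈ 651.53.
Cost at Q* = (D/Q*)S + (Q*/2)H = √(2DSH) ≈ $22,999.08.
Cost at Q = 330: (29,040/330)×258 + (330/2)×35.3 = $22,704.00 + $5,824.50 = $28,528.50.
Excess = $28,528.50 − $22,999.08 = $5,529.42.

Extra cost ≈ $5,529.42 per year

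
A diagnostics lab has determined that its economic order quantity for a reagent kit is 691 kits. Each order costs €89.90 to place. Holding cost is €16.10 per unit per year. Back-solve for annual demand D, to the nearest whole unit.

D ≈ 42,756 kits per year

Squaring Q* = √(2DS/H) gives Q*² = 2DS/H.
From Q* = √(2DS/H): D = Q*²H / (2S) = 691² × 16.1 / (2 × 89.9) = 42755.529.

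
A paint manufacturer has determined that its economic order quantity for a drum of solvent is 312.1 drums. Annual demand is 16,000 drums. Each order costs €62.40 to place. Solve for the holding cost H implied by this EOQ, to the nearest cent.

H ≈ €20.50

The basic EOQ model gives Q* = √(2DS/H); rearrange for the unknown.
From Q* = √(2DS/H): H = 2DS / Q*² = 2 × 16,000 × 62.4 / 312.1² = 20.4997.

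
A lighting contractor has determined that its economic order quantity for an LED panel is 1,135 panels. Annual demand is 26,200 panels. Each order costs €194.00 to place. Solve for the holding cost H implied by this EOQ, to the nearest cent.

H ≈ €7.89

Invert the EOQ relation Q*² = 2DS/H.
From Q* = √(2DS/H): H = 2DS / Q*² = 2 × 26,200 × 194 / 1,135² = 7.8912.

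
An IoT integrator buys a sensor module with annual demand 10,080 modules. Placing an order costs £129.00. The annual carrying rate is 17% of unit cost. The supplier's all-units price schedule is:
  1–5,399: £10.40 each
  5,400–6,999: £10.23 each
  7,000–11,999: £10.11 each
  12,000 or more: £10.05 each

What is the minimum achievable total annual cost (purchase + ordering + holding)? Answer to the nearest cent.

Holding cost per unit per year at price C is H = 0.17·C.
Candidates are each tier's EOQ (if it falls in that tier) and each price-break quantity.
EOQ at £10.40 = 1212.8 (feasible in tier 1): TC = 10,080×£10.40 + (10,080/1212.8)×129 + (1212.8/2)×0.17×£10.40 = £106,976.28.
EOQ at £10.23 = 1222.9 < 5400, so use break Q=5400: TC = 10,080×£10.23 + (10,080/5400.0)×129 + (5400.0/2)×0.17×£10.23 = £108,054.77.
EOQ at £10.11 = 1230.1 < 7000, so use break Q=7000: TC = 10,080×£10.11 + (10,080/7000.0)×129 + (7000.0/2)×0.17×£10.11 = £108,110.01.
EOQ at £10.05 = 1233.8 < 12000, so use break Q=12000: TC = 10,080×£10.05 + (10,080/12000.0)×129 + (12000.0/2)×0.17×£10.05 = £111,663.36.
Lowest total cost among the candidates is at Q = 1212.8.

TC* ≈ £106,976.28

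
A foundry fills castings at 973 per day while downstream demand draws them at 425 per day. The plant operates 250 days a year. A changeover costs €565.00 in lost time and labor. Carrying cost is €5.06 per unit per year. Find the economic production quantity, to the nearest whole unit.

Annual demand D = 425 × 250 = 106,250.
Production build-up factor (1 − d/p) = 1 − 425/973 = 0.5632.
Q* = √(2DS / (H(1 − d/p))) = √(2 × 106,250 × 565 / (5.06 × 0.5632)).
= √(120,062,500 / 2.8498) ≈ 6490.745.

Q* ≈ 6,491 castings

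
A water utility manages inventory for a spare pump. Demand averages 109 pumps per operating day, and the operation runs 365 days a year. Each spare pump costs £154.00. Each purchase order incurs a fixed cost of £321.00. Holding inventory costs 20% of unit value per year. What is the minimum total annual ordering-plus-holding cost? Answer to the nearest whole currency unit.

Annual demand D = 109 × 365 = 39,785.
Holding cost H = 0.20 × £154.00 = £30.8000 per unit per year.
Q* = √(2DS/H) = √(2 × 39,785 × 321 / 30.8) ≈ 910.65.
At Q*, ordering cost (D/Q*)S equals holding cost (Q*/2)H, each = √(DSH/2).
Minimum total = √(2DSH) = √(2 × 39,785 × 321 × 30.8) ≈ 28048.042.

TC* ≈ £28,048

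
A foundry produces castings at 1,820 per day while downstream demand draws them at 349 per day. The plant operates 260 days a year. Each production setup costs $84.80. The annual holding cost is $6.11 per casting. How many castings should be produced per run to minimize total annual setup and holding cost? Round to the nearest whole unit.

Annual demand D = 349 × 260 = 90,740.
Production build-up factor (1 − d/p) = 1 − 349/1,820 = 0.8082.
Q* = √(2DS / (H(1 − d/p))) = √(2 × 90,740 × 84.8 / (6.11 × 0.8082)).
= √(15,389,504 / 4.9384) ≈ 1765.310.

Q* ≈ 1,765 castings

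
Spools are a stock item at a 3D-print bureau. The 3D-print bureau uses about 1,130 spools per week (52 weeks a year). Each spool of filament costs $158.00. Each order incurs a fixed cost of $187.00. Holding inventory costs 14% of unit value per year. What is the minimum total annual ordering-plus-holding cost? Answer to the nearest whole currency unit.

Annual demand D = 1,130 × 52 = 58,760.
Holding cost H = 0.14 × $158.00 = $22.1200 per unit per year.
The optimal lot size = √(2DS/H) = √(2 × 58,760 × 187 / 22.12) ≈ 996.75.
At Q*, ordering cost (D/Q*)S equals holding cost (Q*/2)H, each = √(DSH/2).
Minimum total = √(2DSH) = √(2 × 58,760 × 187 × 22.12) ≈ 22048.003.

TC* ≈ $22,048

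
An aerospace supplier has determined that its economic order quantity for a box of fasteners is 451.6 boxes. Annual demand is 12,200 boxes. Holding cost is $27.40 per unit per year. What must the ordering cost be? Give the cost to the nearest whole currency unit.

S ≈ $229

The basic EOQ model gives Q* = √(2DS/H); rearrange for the unknown.
From Q* = √(2DS/H): S = Q*²H / (2D) = 451.6² × 27.4 / (2 × 12,200) = 229.0175.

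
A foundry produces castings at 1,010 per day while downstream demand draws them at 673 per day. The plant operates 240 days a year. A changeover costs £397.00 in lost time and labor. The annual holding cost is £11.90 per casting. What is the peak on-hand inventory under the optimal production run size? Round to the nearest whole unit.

I_max ≈ 1,896 castings

Annual demand D = 673 × 240 = 161,520.
Production build-up factor (1 − d/p) = 1 − 673/1,010 = 0.3337.
Q* = √(2DS / (H(1 − d/p))) = √(2 × 161,520 × 397 / (11.9 × 0.3337)).
= √(128,246,880 / 3.9706) ≈ 5683.236.
Maximum inventory = Q*(1 − d/p) = 5683.236 × 0.3337 ≈ 1896.288.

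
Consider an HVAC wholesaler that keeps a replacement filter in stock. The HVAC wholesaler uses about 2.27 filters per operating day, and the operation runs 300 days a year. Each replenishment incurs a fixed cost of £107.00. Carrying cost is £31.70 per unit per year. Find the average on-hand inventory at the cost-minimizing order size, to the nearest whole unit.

Annual demand D = 2.27 × 300 = 681.
EOQ = √(2DS/H) = √(2 × 681 × 107 / 31.7) ≈ 67.80.
Average inventory = Q*/2 ≈ 67.80 / 2 = 33.902.

Average inventory ≈ 34 filters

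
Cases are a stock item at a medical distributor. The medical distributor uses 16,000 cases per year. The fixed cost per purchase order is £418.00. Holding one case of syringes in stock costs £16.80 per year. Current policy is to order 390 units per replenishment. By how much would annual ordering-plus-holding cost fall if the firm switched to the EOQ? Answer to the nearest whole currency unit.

EOQ = √(2DS/H) = √(2 × 16,000 × 418 / 16.8) ≈ 892.30.
Cost at Q* = (D/Q*)S + (Q*/2)H = √(2DSH) ≈ £14,990.56.
Cost at Q = 390: (16,000/390)×418 + (390/2)×16.8 = £17,148.72 + £3,276.00 = £20,424.72.
Excess = £20,424.72 − £14,990.56 = £5,434.16.

Extra cost ≈ £5,434 per year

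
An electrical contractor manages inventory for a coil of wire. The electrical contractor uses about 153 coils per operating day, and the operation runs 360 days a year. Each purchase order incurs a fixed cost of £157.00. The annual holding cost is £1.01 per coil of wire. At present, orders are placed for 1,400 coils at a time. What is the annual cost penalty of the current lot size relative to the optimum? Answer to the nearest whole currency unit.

Annual demand D = 153 × 360 = 55,080.
EOQ = √(2DS/H) = √(2 × 55,080 × 157 / 1.01) ≈ 4138.10.
Cost at Q* = (D/Q*)S + (Q*/2)H = √(2DSH) ≈ £4,179.48.
Cost at Q = 1,400: (55,080/1,400)×157 + (1,400/2)×1.01 = £6,176.83 + £707.00 = £6,883.83.
Excess = £6,883.83 − £4,179.48 = £2,704.35.

Extra cost ≈ £2,704 per year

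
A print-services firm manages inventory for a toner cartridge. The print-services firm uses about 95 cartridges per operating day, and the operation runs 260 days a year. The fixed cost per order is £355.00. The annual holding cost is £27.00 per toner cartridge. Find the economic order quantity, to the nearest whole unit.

Annual demand D = 95 × 260 = 24,700.
EOQ = √(2DS / H) = √(2 × 24,700 × 355 / 27).
= √(17,537,000 / 27) = √649,518.5185 ≈ 805.927.

Q* ≈ 806 cartridges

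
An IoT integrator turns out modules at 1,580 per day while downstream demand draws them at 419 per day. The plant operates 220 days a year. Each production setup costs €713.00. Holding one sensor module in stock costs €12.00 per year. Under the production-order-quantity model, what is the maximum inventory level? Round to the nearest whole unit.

Annual demand D = 419 × 220 = 92,180.
Production build-up factor (1 − d/p) = 1 − 419/1,580 = 0.7348.
Q* = √(2DS / (H(1 − d/p))) = √(2 × 92,180 × 713 / (12 × 0.7348)).
= √(131,448,680 / 8.8177) ≈ 3861.001.
Maximum inventory = Q*(1 − d/p) = 3861.001 × 0.7348 ≈ 2837.103.

I_max ≈ 2,837 modules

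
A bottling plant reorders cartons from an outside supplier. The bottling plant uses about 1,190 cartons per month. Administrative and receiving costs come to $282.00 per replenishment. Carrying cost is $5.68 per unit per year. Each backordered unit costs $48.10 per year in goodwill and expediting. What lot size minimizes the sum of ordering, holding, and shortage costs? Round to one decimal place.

Annual demand D = 1,190 × 12 = 14,280.
With planned backorders, Q* = √(2DS/H) · √((H+B)/B).
√(2DS/H) = √(2 × 14,280 × 282 / 5.68) = 1190.774.
√((H+B)/B) = √((5.68+48.1)/48.1) = 1.0574.
Q* ≈ 1259.121.

Q* ≈ 1,259.1 cartons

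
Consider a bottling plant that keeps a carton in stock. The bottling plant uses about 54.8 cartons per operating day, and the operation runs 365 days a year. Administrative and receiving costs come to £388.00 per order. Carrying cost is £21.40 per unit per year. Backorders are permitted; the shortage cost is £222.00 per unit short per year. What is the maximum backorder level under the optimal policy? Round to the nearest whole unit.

Annual demand D = 54.8 × 365 = 20,002.
With planned backorders, Q* = √(2DS/H) · √((H+B)/B).
√(2DS/H) = √(2 × 20,002 × 388 / 21.4) = 851.649.
√((H+B)/B) = √((21.4+222)/222) = 1.0471.
Q* ≈ 891.753.
S* = Q* · H/(H+B) = 891.753 × 21.4/243.4 ≈ 78.404.

S* ≈ 78 cartons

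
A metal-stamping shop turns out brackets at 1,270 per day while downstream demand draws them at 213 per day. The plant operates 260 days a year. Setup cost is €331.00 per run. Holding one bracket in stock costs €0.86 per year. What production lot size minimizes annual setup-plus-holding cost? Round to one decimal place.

Q* ≈ 7,156.8 brackets

Annual demand D = 213 × 260 = 55,380.
Production build-up factor (1 − d/p) = 1 − 213/1,270 = 0.8323.
Q* = √(2DS / (H(1 − d/p))) = √(2 × 55,380 × 331 / (0.86 × 0.8323)).
= √(36,661,560 / 0.7158) ≈ 7156.829.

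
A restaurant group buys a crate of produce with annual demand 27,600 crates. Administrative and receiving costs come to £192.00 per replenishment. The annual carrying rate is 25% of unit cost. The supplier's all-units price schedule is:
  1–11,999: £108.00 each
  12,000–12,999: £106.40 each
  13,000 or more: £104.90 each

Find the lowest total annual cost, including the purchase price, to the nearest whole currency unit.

TC* ≈ £2,997,716

Holding cost per unit per year at price C is H = 0.25·C.
For each price level, check whether its EOQ is feasible; otherwise the best quantity at that price is the breakpoint.
EOQ at £108.00 = 626.5 (feasible in tier 1): TC = 27,600×£108.00 + (27,600/626.5)×192 + (626.5/2)×0.25×£108.00 = £2,997,716.17.
EOQ at £106.40 = 631.2 < 12000, so use break Q=12000: TC = 27,600×£106.40 + (27,600/12000.0)×192 + (12000.0/2)×0.25×£106.40 = £3,096,681.60.
EOQ at £104.90 = 635.7 < 13000, so use break Q=13000: TC = 27,600×£104.90 + (27,600/13000.0)×192 + (13000.0/2)×0.25×£104.90 = £3,066,110.13.
Lowest total cost among the candidates is at Q = 626.5.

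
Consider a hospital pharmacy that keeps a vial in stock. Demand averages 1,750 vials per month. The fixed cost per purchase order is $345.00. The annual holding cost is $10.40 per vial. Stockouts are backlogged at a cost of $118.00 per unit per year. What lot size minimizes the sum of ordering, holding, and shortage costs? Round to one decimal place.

Q* ≈ 1,231.3 vials

Annual demand D = 1,750 × 12 = 21,000.
With planned backorders, Q* = √(2DS/H) · √((H+B)/B).
√(2DS/H) = √(2 × 21,000 × 345 / 10.4) = 1180.368.
√((H+B)/B) = √((10.4+118)/118) = 1.0431.
Q* ≈ 1231.286.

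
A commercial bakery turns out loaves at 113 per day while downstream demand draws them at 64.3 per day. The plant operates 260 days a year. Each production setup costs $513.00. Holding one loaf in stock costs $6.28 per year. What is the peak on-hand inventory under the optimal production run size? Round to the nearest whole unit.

I_max ≈ 1,085 loaves

Annual demand D = 64.3 × 260 = 16,718.
Production build-up factor (1 − d/p) = 1 − 64.3/113 = 0.4310.
Q* = √(2DS / (H(1 − d/p))) = √(2 × 16,718 × 513 / (6.28 × 0.4310)).
= √(17,152,668 / 2.7065) ≈ 2517.449.
Maximum inventory = Q*(1 − d/p) = 2517.449 × 0.4310 ≈ 1084.954.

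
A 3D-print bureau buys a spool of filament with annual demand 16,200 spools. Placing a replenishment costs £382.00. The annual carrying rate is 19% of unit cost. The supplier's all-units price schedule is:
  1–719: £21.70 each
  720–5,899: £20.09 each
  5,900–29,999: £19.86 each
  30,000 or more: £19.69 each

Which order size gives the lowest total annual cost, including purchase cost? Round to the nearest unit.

Holding cost per unit per year at price C is H = 0.19·C.
Candidates are each tier's EOQ (if it falls in that tier) and each price-break quantity.
Tier 1 (£21.70): EOQ = 1732.6 exceeds tier's upper bound 719, so this tier is dominated.
EOQ at £20.09 = 1800.7 (feasible in tier 2): TC = 16,200×£20.09 + (16,200/1800.7)×382 + (1800.7/2)×0.19×£20.09 = £332,331.39.
EOQ at £19.86 = 1811.1 < 5900, so use break Q=5900: TC = 16,200×£19.86 + (16,200/5900.0)×382 + (5900.0/2)×0.19×£19.86 = £333,912.41.
EOQ at £19.69 = 1818.9 < 30000, so use break Q=30000: TC = 16,200×£19.69 + (16,200/30000.0)×382 + (30000.0/2)×0.19×£19.69 = £375,300.78.
Lowest total cost is £332,331.39 at Q = 1800.7.

Q* ≈ 1,801 spools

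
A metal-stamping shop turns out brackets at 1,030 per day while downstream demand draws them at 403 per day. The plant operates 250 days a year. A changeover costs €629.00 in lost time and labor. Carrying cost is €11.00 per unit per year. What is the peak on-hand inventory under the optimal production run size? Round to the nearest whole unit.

Annual demand D = 403 × 250 = 100,750.
Production build-up factor (1 − d/p) = 1 − 403/1,030 = 0.6087.
Q* = √(2DS / (H(1 − d/p))) = √(2 × 100,750 × 629 / (11 × 0.6087)).
= √(126,743,500 / 6.6961) ≈ 4350.622.
Maximum inventory = Q*(1 − d/p) = 4350.622 × 0.6087 ≈ 2648.388.

I_max ≈ 2,648 brackets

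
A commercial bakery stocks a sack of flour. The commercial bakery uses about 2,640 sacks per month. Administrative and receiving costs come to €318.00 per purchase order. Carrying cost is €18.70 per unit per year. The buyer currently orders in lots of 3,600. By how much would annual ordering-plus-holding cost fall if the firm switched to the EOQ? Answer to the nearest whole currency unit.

Extra cost ≈ €17,048 per year

Annual demand D = 2,640 × 12 = 31,680.
EOQ = √(2DS/H) = √(2 × 31,680 × 318 / 18.7) ≈ 1038.01.
Cost at Q* = (D/Q*)S + (Q*/2)H = √(2DSH) ≈ €19,410.73.
Cost at Q = 3,600: (31,680/3,600)×318 + (3,600/2)×18.7 = €2,798.40 + €33,660.00 = €36,458.40.
Excess = €36,458.40 − €19,410.73 = €17,047.67.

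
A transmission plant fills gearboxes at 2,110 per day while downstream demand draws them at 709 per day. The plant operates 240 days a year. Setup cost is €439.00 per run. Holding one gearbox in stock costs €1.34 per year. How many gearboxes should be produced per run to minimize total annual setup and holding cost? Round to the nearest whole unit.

Q* ≈ 12,958 gearboxes

Annual demand D = 709 × 240 = 170,160.
Production build-up factor (1 − d/p) = 1 − 709/2,110 = 0.6640.
Q* = √(2DS / (H(1 − d/p))) = √(2 × 170,160 × 439 / (1.34 × 0.6640)).
= √(149,400,480 / 0.8897) ≈ 12958.232.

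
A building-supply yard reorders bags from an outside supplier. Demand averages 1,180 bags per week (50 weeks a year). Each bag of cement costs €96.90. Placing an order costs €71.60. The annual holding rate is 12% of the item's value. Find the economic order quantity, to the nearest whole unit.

Annual demand D = 1,180 × 50 = 59,000.
Holding cost H = 0.12 × €96.90 = €11.6280 per unit per year.
EOQ = √(2DS / H) = √(2 × 59,000 × 71.6 / 11.628).
= √(8,448,800 / 11.628) = √726,590.9873 ≈ 852.403.

Q* ≈ 852 bags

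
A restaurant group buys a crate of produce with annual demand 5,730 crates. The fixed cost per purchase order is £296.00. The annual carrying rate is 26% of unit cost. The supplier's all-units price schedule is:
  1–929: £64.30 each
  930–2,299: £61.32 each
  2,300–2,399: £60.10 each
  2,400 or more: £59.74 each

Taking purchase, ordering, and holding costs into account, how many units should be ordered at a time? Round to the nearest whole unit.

Q* ≈ 930 crates

Holding cost per unit per year at price C is H = 0.26·C.
Candidates are each tier's EOQ (if it falls in that tier) and each price-break quantity.
EOQ at £64.30 = 450.4 (feasible in tier 1): TC = 5,730×£64.30 + (5,730/450.4)×296 + (450.4/2)×0.26×£64.30 = £375,969.61.
EOQ at £61.32 = 461.3 < 930, so use break Q=930: TC = 5,730×£61.32 + (5,730/930.0)×296 + (930.0/2)×0.26×£61.32 = £360,600.93.
EOQ at £60.10 = 465.9 < 2300, so use break Q=2300: TC = 5,730×£60.10 + (5,730/2300.0)×296 + (2300.0/2)×0.26×£60.10 = £363,080.33.
EOQ at £59.74 = 467.3 < 2400, so use break Q=2400: TC = 5,730×£59.74 + (5,730/2400.0)×296 + (2400.0/2)×0.26×£59.74 = £361,655.78.
Lowest total cost is £360,600.93 at Q = 930.0.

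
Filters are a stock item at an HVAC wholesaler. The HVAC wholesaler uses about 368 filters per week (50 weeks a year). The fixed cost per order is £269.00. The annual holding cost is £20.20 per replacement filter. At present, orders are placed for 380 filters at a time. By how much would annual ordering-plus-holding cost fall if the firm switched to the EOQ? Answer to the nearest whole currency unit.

Annual demand D = 368 × 50 = 18,400.
EOQ = √(2DS/H) = √(2 × 18,400 × 269 / 20.2) ≈ 700.04.
Cost at Q* = (D/Q*)S + (Q*/2)H = √(2DSH) ≈ £14,140.86.
Cost at Q = 380: (18,400/380)×269 + (380/2)×20.2 = £13,025.26 + £3,838.00 = £16,863.26.
Excess = £16,863.26 − £14,140.86 = £2,722.41.

Extra cost ≈ £2,722 per year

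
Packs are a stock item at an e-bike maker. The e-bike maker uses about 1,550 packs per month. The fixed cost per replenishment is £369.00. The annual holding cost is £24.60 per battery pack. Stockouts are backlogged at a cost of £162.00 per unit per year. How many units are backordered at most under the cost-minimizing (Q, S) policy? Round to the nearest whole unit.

S* ≈ 106 packs

Annual demand D = 1,550 × 12 = 18,600.
With planned backorders, Q* = √(2DS/H) · √((H+B)/B).
√(2DS/H) = √(2 × 18,600 × 369 / 24.6) = 746.994.
√((H+B)/B) = √((24.6+162)/162) = 1.0732.
Q* ≈ 801.707.
S* = Q* · H/(H+B) = 801.707 × 24.6/186.6 ≈ 105.691.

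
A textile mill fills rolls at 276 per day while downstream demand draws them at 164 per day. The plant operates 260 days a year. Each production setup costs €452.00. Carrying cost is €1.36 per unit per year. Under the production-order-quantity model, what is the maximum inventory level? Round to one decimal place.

I_max ≈ 3,391.4 rolls

Annual demand D = 164 × 260 = 42,640.
Production build-up factor (1 − d/p) = 1 − 164/276 = 0.4058.
Q* = √(2DS / (H(1 − d/p))) = √(2 × 42,640 × 452 / (1.36 × 0.4058)).
= √(38,546,560 / 0.5519) ≈ 8357.356.
Maximum inventory = Q*(1 − d/p) = 8357.356 × 0.4058 ≈ 3391.391.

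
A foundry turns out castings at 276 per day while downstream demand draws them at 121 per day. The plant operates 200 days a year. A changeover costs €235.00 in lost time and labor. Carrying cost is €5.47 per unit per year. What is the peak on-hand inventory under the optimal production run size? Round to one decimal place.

Annual demand D = 121 × 200 = 24,200.
Production build-up factor (1 − d/p) = 1 − 121/276 = 0.5616.
Q* = √(2DS / (H(1 − d/p))) = √(2 × 24,200 × 235 / (5.47 × 0.5616)).
= √(11,374,000 / 3.0719) ≈ 1924.206.
Maximum inventory = Q*(1 − d/p) = 1924.206 × 0.5616 ≈ 1080.623.

I_max ≈ 1,080.6 castings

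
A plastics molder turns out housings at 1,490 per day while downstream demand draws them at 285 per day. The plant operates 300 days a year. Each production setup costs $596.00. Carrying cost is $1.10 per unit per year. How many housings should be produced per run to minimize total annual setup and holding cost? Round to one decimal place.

Annual demand D = 285 × 300 = 85,500.
Production build-up factor (1 − d/p) = 1 − 285/1,490 = 0.8087.
Q* = √(2DS / (H(1 − d/p))) = √(2 × 85,500 × 596 / (1.1 × 0.8087)).
= √(101,916,000 / 0.8896) ≈ 10703.466.

Q* ≈ 10,703.5 housings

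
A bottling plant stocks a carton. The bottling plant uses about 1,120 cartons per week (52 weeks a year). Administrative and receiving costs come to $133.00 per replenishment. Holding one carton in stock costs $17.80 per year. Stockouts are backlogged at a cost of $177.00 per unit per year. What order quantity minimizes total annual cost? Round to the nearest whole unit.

Annual demand D = 1,120 × 52 = 58,240.
With planned backorders, Q* = √(2DS/H) · √((H+B)/B).
√(2DS/H) = √(2 × 58,240 × 133 / 17.8) = 932.914.
√((H+B)/B) = √((17.8+177)/177) = 1.0491.
Q* ≈ 978.699.

Q* ≈ 979 cartons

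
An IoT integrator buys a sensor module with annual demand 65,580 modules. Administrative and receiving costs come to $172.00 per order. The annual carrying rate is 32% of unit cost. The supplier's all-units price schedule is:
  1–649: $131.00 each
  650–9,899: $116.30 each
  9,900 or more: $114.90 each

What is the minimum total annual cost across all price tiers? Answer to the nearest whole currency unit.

TC* ≈ $7,655,929

Holding cost per unit per year at price C is H = 0.32·C.
Candidates are each tier's EOQ (if it falls in that tier) and each price-break quantity.
Tier 1 ($131.00): EOQ = 733.6 exceeds tier's upper bound 649, so this tier is dominated.
EOQ at $116.30 = 778.6 (feasible in tier 2): TC = 65,580×$116.30 + (65,580/778.6)×172 + (778.6/2)×0.32×$116.30 = $7,655,929.42.
EOQ at $114.90 = 783.3 < 9900, so use break Q=9900: TC = 65,580×$114.90 + (65,580/9900.0)×172 + (9900.0/2)×0.32×$114.90 = $7,718,282.97.
Lowest total cost among the candidates is at Q = 778.6.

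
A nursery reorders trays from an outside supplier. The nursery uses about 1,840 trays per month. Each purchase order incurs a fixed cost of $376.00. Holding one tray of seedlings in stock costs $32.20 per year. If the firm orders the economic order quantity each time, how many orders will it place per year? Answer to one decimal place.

Annual demand D = 1,840 × 12 = 22,080.
The optimal lot size = √(2DS/H) = √(2 × 22,080 × 376 / 32.2) ≈ 718.09.
Orders per year = D / Q* = 22,080 / 718.09 ≈ 30.748.

N ≈ 30.7 orders per year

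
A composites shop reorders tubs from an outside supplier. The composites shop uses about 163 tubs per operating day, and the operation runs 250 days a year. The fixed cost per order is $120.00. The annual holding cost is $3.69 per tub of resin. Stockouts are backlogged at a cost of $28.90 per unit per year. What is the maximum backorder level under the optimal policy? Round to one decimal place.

S* ≈ 195.7 tubs

Annual demand D = 163 × 250 = 40,750.
With planned backorders, Q* = √(2DS/H) · √((H+B)/B).
√(2DS/H) = √(2 × 40,750 × 120 / 3.69) = 1628.007.
√((H+B)/B) = √((3.69+28.9)/28.9) = 1.0619.
Q* ≈ 1728.819.
S* = Q* · H/(H+B) = 1728.819 × 3.69/32.59 ≈ 195.745.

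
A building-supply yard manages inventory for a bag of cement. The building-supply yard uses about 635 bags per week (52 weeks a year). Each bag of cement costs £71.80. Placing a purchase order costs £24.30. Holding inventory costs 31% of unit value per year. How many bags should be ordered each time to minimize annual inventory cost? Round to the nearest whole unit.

Annual demand D = 635 × 52 = 33,020.
Holding cost H = 0.31 × £71.80 = £22.2580 per unit per year.
EOQ = √(2DS / H) = √(2 × 33,020 × 24.3 / 22.258).
= √(1,604,772 / 22.258) = √72,098.6612 ≈ 268.512.

Q* ≈ 269 bags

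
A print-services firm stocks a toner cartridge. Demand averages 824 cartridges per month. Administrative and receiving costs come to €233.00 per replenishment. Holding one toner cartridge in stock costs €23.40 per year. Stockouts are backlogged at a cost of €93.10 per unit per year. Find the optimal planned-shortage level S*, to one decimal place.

S* ≈ 99.7 cartridges

Annual demand D = 824 × 12 = 9,888.
With planned backorders, Q* = √(2DS/H) · √((H+B)/B).
√(2DS/H) = √(2 × 9,888 × 233 / 23.4) = 443.751.
√((H+B)/B) = √((23.4+93.1)/93.1) = 1.1186.
Q* ≈ 496.395.
S* = Q* · H/(H+B) = 496.395 × 23.4/116.5 ≈ 99.705.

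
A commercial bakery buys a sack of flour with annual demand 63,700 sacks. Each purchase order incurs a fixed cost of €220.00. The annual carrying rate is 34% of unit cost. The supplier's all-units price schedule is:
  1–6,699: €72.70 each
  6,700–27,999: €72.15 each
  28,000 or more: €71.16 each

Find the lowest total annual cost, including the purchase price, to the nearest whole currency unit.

TC* ≈ €4,657,311

Holding cost per unit per year at price C is H = 0.34·C.
Evaluate total cost at each tier's feasible EOQ or, if the EOQ is below the tier, at the tier's minimum quantity.
EOQ at €72.70 = 1064.9 (feasible in tier 1): TC = 63,700×€72.70 + (63,700/1064.9)×220 + (1064.9/2)×0.34×€72.70 = €4,657,311.02.
EOQ at €72.15 = 1068.9 < 6700, so use break Q=6700: TC = 63,700×€72.15 + (63,700/6700.0)×220 + (6700.0/2)×0.34×€72.15 = €4,680,225.49.
EOQ at €71.16 = 1076.3 < 28000, so use break Q=28000: TC = 63,700×€71.16 + (63,700/28000.0)×220 + (28000.0/2)×0.34×€71.16 = €4,872,114.10.
Lowest total cost among the candidates is at Q = 1064.9.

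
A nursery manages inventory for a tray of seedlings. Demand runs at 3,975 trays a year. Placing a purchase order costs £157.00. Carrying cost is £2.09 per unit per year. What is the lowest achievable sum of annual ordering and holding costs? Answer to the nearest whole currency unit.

Q* = √(2DS/H) = √(2 × 3,975 × 157 / 2.09) ≈ 772.79.
At Q*, ordering cost (D/Q*)S equals holding cost (Q*/2)H, each = √(DSH/2).
Minimum total = √(2DSH) = √(2 × 3,975 × 157 × 2.09) ≈ 1615.126.

TC* ≈ £1,615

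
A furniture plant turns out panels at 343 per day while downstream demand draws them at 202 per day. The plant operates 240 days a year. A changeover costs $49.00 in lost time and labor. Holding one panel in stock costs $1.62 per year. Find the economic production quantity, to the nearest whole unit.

Q* ≈ 2,671 panels

Annual demand D = 202 × 240 = 48,480.
Production build-up factor (1 − d/p) = 1 − 202/343 = 0.4111.
Q* = √(2DS / (H(1 − d/p))) = √(2 × 48,480 × 49 / (1.62 × 0.4111)).
= √(4,751,040 / 0.6659) ≈ 2671.003.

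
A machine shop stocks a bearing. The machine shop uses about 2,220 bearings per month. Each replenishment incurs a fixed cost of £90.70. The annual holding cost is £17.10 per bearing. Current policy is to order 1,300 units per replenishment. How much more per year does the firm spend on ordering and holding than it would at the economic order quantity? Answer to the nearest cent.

Extra cost ≈ £3,883.24 per year

Annual demand D = 2,220 × 12 = 26,640.
EOQ = √(2DS/H) = √(2 × 26,640 × 90.7 / 17.1) ≈ 531.60.
Cost at Q* = (D/Q*)S + (Q*/2)H = √(2DSH) ≈ £9,090.42.
Cost at Q = 1,300: (26,640/1,300)×90.7 + (1,300/2)×17.1 = £1,858.65 + £11,115.00 = £12,973.65.
Excess = £12,973.65 − £9,090.42 = £3,883.24.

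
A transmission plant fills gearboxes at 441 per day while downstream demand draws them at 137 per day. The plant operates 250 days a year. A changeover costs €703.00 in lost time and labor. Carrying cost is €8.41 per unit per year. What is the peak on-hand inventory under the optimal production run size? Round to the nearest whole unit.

I_max ≈ 1,987 gearboxes

Annual demand D = 137 × 250 = 34,250.
Production build-up factor (1 − d/p) = 1 − 137/441 = 0.6893.
Q* = √(2DS / (H(1 − d/p))) = √(2 × 34,250 × 703 / (8.41 × 0.6893)).
= √(48,155,500 / 5.7974) ≈ 2882.089.
Maximum inventory = Q*(1 − d/p) = 2882.089 × 0.6893 ≈ 1986.746.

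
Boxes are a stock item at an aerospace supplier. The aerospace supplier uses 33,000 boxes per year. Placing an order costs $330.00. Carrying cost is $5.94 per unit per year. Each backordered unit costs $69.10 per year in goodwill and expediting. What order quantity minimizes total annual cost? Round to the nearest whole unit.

Q* ≈ 1,995 boxes

With planned backorders, Q* = √(2DS/H) · √((H+B)/B).
√(2DS/H) = √(2 × 33,000 × 330 / 5.94) = 1914.854.
√((H+B)/B) = √((5.94+69.1)/69.1) = 1.0421.
Q* ≈ 1995.460.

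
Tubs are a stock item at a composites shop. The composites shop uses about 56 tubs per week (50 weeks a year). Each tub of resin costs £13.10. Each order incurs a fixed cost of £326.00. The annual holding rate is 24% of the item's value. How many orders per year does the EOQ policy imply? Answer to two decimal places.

Annual demand D = 56 × 50 = 2,800.
Holding cost H = 0.24 × £13.10 = £3.1440 per unit per year.
The optimal lot size = √(2DS/H) = √(2 × 2,800 × 326 / 3.144) ≈ 762.01.
Orders per year = D / Q* = 2,800 / 762.01 ≈ 3.674.

N ≈ 3.67 orders per year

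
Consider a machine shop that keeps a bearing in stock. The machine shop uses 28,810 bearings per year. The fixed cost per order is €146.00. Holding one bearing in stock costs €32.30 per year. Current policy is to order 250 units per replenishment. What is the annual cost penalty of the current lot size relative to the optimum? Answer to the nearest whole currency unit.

EOQ = √(2DS/H) = √(2 × 28,810 × 146 / 32.3) ≈ 510.34.
Cost at Q* = (D/Q*)S + (Q*/2)H = √(2DSH) ≈ €16,484.06.
Cost at Q = 250: (28,810/250)×146 + (250/2)×32.3 = €16,825.04 + €4,037.50 = €20,862.54.
Excess = €20,862.54 − €16,484.06 = €4,378.48.

Extra cost ≈ €4,378 per year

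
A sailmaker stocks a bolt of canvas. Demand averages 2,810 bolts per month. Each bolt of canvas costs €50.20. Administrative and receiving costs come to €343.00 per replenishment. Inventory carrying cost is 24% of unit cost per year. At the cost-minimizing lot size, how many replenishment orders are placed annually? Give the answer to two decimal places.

N ≈ 24.34 orders per year

Annual demand D = 2,810 × 12 = 33,720.
Holding cost H = 0.24 × €50.20 = €12.0480 per unit per year.
The optimal lot size = √(2DS/H) = √(2 × 33,720 × 343 / 12.048) ≈ 1385.63.
Orders per year = D / Q* = 33,720 / 1385.63 ≈ 24.335.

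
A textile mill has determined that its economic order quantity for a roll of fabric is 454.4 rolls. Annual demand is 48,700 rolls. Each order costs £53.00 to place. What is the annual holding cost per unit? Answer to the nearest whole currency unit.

The basic EOQ model gives Q* = √(2DS/H); rearrange for the unknown.
From Q* = √(2DS/H): H = 2DS / Q*² = 2 × 48,700 × 53 / 454.4² = 25.0010.

H ≈ £25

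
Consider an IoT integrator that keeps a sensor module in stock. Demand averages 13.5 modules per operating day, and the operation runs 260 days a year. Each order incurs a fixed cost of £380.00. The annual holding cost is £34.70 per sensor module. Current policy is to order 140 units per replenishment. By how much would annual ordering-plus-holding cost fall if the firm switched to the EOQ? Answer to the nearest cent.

Annual demand D = 13.5 × 260 = 3,510.
EOQ = √(2DS/H) = √(2 × 3,510 × 380 / 34.7) ≈ 277.27.
Cost at Q* = (D/Q*)S + (Q*/2)H = √(2DSH) ≈ £9,621.11.
Cost at Q = 140: (3,510/140)×380 + (140/2)×34.7 = £9,527.14 + £2,429.00 = £11,956.14.
Excess = £11,956.14 − £9,621.11 = £2,335.03.

Extra cost ≈ £2,335.03 per year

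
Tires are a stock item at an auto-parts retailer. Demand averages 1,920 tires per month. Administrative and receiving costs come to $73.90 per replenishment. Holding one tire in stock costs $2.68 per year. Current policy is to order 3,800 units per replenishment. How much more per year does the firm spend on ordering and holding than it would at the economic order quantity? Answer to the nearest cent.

Extra cost ≈ $2,519.10 per year

Annual demand D = 1,920 × 12 = 23,040.
EOQ = √(2DS/H) = √(2 × 23,040 × 73.9 / 2.68) ≈ 1127.23.
Cost at Q* = (D/Q*)S + (Q*/2)H = √(2DSH) ≈ $3,020.97.
Cost at Q = 3,800: (23,040/3,800)×73.9 + (3,800/2)×2.68 = $448.07 + $5,092.00 = $5,540.07.
Excess = $5,540.07 − $3,020.97 = $2,519.10.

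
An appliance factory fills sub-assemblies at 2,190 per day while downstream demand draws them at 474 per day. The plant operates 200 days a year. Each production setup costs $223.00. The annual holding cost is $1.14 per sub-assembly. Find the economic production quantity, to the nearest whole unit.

Q* ≈ 6,880 sub-assemblies

Annual demand D = 474 × 200 = 94,800.
Production build-up factor (1 − d/p) = 1 − 474/2,190 = 0.7836.
Q* = √(2DS / (H(1 − d/p))) = √(2 × 94,800 × 223 / (1.14 × 0.7836)).
= √(42,280,800 / 0.8933) ≈ 6879.907.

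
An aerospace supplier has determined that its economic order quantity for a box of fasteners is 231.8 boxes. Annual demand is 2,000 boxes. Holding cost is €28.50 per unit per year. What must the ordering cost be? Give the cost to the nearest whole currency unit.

Invert the EOQ relation Q*² = 2DS/H.
From Q* = √(2DS/H): S = Q*²H / (2D) = 231.8² × 28.5 / (2 × 2,000) = 382.8351.

S ≈ €383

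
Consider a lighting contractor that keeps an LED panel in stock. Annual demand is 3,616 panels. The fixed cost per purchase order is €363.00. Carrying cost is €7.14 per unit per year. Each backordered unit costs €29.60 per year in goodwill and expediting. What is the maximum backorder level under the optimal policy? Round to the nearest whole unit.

With planned backorders, Q* = √(2DS/H) · √((H+B)/B).
√(2DS/H) = √(2 × 3,616 × 363 / 7.14) = 606.364.
√((H+B)/B) = √((7.14+29.6)/29.6) = 1.1141.
Q* ≈ 675.549.
S* = Q* · H/(H+B) = 675.549 × 7.14/36.74 ≈ 131.285.

S* ≈ 131 panels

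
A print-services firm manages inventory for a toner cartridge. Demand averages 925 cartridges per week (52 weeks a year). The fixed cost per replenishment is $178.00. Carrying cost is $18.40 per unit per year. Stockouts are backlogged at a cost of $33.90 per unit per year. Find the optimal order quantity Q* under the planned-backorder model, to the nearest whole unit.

Annual demand D = 925 × 52 = 48,100.
With planned backorders, Q* = √(2DS/H) · √((H+B)/B).
√(2DS/H) = √(2 × 48,100 × 178 / 18.4) = 964.692.
√((H+B)/B) = √((18.4+33.9)/33.9) = 1.2421.
Q* ≈ 1198.228.

Q* ≈ 1,198 cartridges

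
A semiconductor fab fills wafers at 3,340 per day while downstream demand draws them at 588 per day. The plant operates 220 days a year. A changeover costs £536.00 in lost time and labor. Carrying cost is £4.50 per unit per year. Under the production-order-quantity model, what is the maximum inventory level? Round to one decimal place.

I_max ≈ 5,039.0 wafers

Annual demand D = 588 × 220 = 129,360.
Production build-up factor (1 − d/p) = 1 − 588/3,340 = 0.8240.
Q* = √(2DS / (H(1 − d/p))) = √(2 × 129,360 × 536 / (4.5 × 0.8240)).
= √(138,673,920 / 3.7078) ≈ 6115.615.
Maximum inventory = Q*(1 − d/p) = 6115.615 × 0.8240 ≈ 5038.974.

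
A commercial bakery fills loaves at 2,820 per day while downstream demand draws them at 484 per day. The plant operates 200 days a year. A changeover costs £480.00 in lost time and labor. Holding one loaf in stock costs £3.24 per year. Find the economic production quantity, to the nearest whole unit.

Annual demand D = 484 × 200 = 96,800.
Production build-up factor (1 − d/p) = 1 − 484/2,820 = 0.8284.
Q* = √(2DS / (H(1 − d/p))) = √(2 × 96,800 × 480 / (3.24 × 0.8284)).
= √(92,928,000 / 2.6839) ≈ 5884.220.

Q* ≈ 5,884 loaves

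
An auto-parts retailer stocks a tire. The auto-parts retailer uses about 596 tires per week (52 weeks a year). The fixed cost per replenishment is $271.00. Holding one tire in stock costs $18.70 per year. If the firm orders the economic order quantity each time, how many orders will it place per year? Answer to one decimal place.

Annual demand D = 596 × 52 = 30,992.
Q* = √(2DS/H) = √(2 × 30,992 × 271 / 18.7) ≈ 947.77.
Orders per year = D / Q* = 30,992 / 947.77 ≈ 32.700.

N ≈ 32.7 orders per year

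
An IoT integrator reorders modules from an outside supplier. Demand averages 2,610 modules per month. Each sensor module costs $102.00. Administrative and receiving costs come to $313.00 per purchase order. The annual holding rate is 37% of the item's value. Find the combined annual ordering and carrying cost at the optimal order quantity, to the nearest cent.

Annual demand D = 2,610 × 12 = 31,320.
Holding cost H = 0.37 × $102.00 = $37.7400 per unit per year.
Q* = √(2DS/H) = √(2 × 31,320 × 313 / 37.74) ≈ 720.77.
At Q*, ordering cost (D/Q*)S equals holding cost (Q*/2)H, each = √(DSH/2).
Minimum total = √(2DSH) = √(2 × 31,320 × 313 × 37.74) ≈ 27201.884.

TC* ≈ $27,201.88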